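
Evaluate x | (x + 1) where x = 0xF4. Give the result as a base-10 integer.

x = 11110100 = 244
x + 1 = 11110101
OR    = 11110101 = 245
(x | (x + 1) sets the lowest cleared bit.)

245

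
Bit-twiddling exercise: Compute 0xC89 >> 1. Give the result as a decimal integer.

0xC89 = 110010001001
shift right by 1 → 011001000100 = 1604
(equivalently, floor(3209 / 2))

1604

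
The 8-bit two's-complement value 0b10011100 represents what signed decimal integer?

-100

pattern = 10011100 (MSB is 1 ⇒ negative)
Invert: 01100011, add 1 → 01100100 = 100, so the value is -100.
(Equivalently: 156 - 2^8 = 156 - 256 = -100.)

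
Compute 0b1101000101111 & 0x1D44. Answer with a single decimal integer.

6148

a = 1101000101111
0x1D44 = 1110101000100
AND → 1100000000100 = 6148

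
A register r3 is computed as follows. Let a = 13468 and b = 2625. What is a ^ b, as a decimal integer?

16093

13468 = 11010010011100
2625 = 00101001000001
XOR → 11111011011101 = 16093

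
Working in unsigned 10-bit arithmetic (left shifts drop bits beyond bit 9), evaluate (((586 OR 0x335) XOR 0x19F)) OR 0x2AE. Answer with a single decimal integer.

586 = 1001001010
0x335 = 1100110101
→ OR → 1101111111 = 895
0x19F = 0110011111
→ XOR → 1011100000 = 736
0x2AE = 1010101110
→ OR → 1011101110 = 750

750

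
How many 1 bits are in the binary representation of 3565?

3565 = 110111101101
Count the 1s: 1 + 1 + 1 + 1 + 1 + 1 + 1 + 1 + 1 = 9

9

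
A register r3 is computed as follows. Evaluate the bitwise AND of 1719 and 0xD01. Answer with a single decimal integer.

1025

1719 = 011010110111
0xD01 = 110100000001
AND → 010000000001 = 1025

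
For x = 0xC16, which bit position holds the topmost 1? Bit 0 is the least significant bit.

11

0xC16 = 110000010110
The topmost 1 is at position 11 (since 2^11 = 2048 ≤ 3094 < 4096).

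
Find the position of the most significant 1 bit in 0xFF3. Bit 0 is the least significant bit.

0xFF3 = 111111110011
The topmost 1 is at position 11 (since 2^11 = 2048 ≤ 4083 < 4096).

11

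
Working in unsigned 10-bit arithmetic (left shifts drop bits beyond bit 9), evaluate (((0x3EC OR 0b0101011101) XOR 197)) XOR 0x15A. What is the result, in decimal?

610

0x3EC = 1111101100
0b0101011101 = 0101011101
→ OR → 1111111101 = 1021
197 = 0011000101
→ XOR → 1100111000 = 824
0x15A = 0101011010
→ XOR → 1001100010 = 610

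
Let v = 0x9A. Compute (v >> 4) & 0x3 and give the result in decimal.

v = 010011010
Shift right by 4: 01001
Mask low 2 bits: 01 = 1

1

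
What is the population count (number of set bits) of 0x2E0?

0x2E0 = 1011100000
Count the 1s: 1 + 1 + 1 + 1 = 4

4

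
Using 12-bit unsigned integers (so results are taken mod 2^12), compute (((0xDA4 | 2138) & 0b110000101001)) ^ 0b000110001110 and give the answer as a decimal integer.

3494

0xDA4 = 110110100100
2138 = 100001011010
→ | → 110111111110 = 3582
0b110000101001 = 110000101001
→ & → 110000101000 = 3112
0b000110001110 = 000110001110
→ ^ → 110110100110 = 3494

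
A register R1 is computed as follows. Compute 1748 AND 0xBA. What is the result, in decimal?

1748 = 11011010100
0xBA = 00010111010
AND → 00010010000 = 144

144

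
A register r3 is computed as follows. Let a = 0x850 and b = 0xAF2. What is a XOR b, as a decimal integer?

0x850 = 100001010000
0xAF2 = 101011110010
XOR → 001010100010 = 674

674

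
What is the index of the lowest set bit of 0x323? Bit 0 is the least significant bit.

0

0x323 = 1100100011
Trailing zeros: 0, so the lowest set bit is bit 0 (value 1).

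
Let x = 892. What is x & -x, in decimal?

x = 1101111100 = 892
-x (two's complement) = …0010000100
AND   = 0000000100 = 4
(x & -x isolates the lowest set bit of x.)

4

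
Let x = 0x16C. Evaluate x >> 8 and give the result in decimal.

0x16C = 101101100
shift right by 8 → 000000001 = 1
(equivalently, floor(364 / 256))

1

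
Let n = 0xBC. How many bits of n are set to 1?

5

0xBC = 10111100
Count the 1s: 1 + 1 + 1 + 1 + 1 = 5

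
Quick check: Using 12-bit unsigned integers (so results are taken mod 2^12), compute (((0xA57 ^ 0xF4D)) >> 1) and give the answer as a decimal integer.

653

0xA57 = 101001010111
0xF4D = 111101001101
→ ^ → 010100011010 = 1306
→ >> 1 → 001010001101 = 653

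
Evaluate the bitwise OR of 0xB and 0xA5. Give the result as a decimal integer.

0xB = 00001011
0xA5 = 10100101
 OR → 10101111 = 175

175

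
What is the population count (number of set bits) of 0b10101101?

n = 10101101
Count the 1s: 1 + 1 + 1 + 1 + 1 = 5

5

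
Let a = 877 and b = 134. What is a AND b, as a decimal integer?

4

877 = 1101101101
134 = 0010000110
AND → 0000000100 = 4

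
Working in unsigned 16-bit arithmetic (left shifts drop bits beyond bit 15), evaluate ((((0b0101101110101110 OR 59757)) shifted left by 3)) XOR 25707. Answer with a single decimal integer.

47891

0b0101101110101110 = 0101101110101110
59757 = 1110100101101101
→ OR → 1111101111101111 = 64495
→ shifted left by 3 (mod 2^16) → 1101111101111000 = 57208
25707 = 0110010001101011
→ XOR → 1011101100010011 = 47891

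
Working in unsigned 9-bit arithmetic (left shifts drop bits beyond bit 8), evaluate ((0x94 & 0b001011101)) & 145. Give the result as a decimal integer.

0x94 = 010010100
0b001011101 = 001011101
→ & → 000010100 = 20
145 = 010010001
→ & → 000010000 = 16

16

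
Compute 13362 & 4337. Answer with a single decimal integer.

13362 = 11010000110010
4337 = 01000011110001
AND → 01000000110000 = 4144

4144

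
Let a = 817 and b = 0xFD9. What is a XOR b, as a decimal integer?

817 = 001100110001
0xFD9 = 111111011001
XOR → 110011101000 = 3304

3304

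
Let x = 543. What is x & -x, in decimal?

1

x = 1000011111 = 543
-x (two's complement) = …0111100001
AND   = 0000000001 = 1
(x & -x isolates the lowest set bit of x.)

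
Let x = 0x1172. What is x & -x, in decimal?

x = 1000101110010 = 4466
-x (two's complement) = …0111010001110
AND   = 0000000000010 = 2
(x & -x isolates the lowest set bit of x.)

2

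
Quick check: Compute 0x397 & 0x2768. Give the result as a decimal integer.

0x397 = 00001110010111
0x2768 = 10011101101000
AND → 00001100000000 = 768

768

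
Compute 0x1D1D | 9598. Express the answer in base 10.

15743

0x1D1D = 01110100011101
9598 = 10010101111110
 OR → 11110101111111 = 15743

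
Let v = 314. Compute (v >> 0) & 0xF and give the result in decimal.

10

v = 00000100111010
Shift right by 0: 00000100111010
Mask low 4 bits: 1010 = 10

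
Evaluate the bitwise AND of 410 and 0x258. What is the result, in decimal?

410 = 0110011010
0x258 = 1001011000
AND → 0000011000 = 24

24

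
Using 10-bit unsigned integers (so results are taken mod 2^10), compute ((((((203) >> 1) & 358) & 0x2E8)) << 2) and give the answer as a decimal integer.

384

203 = 0011001011
→ >> 1 → 0001100101 = 101
358 = 0101100110
→ & → 0001100100 = 100
0x2E8 = 1011101000
→ & → 0001100000 = 96
→ << 2 (mod 2^10) → 0110000000 = 384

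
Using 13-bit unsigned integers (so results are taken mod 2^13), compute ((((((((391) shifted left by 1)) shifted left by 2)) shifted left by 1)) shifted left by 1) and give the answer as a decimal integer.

4320

391 = 0000110000111
→ shifted left by 1 (mod 2^13) → 0001100001110 = 782
→ shifted left by 2 (mod 2^13) → 0110000111000 = 3128
→ shifted left by 1 (mod 2^13) → 1100001110000 = 6256
→ shifted left by 1 (mod 2^13) → 1000011100000 = 4320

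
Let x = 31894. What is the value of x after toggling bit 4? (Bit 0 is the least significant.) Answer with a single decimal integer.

x = 111110010010110
bit 4 is currently 1; toggle it via x ^ (1 << 4) = x ^ 16
→ 111110010000110 = 31878

31878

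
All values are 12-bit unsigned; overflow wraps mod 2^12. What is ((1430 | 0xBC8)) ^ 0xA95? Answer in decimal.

1430 = 010110010110
0xBC8 = 101111001000
→ | → 111111011110 = 4062
0xA95 = 101010010101
→ ^ → 010101001011 = 1355

1355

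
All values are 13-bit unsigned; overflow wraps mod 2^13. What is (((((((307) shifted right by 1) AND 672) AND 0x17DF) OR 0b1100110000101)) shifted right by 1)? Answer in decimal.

307 = 0000100110011
→ shifted right by 1 → 0000010011001 = 153
672 = 0001010100000
→ AND → 0000010000000 = 128
0x17DF = 1011111011111
→ AND → 0000010000000 = 128
0b1100110000101 = 1100110000101
→ OR → 1100110000101 = 6533
→ shifted right by 1 → 0110011000010 = 3266

3266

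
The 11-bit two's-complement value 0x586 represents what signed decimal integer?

pattern = 10110000110 (MSB is 1 ⇒ negative)
Invert: 01001111001, add 1 → 01001111010 = 634, so the value is -634.
(Equivalently: 1414 - 2^11 = 1414 - 2048 = -634.)

-634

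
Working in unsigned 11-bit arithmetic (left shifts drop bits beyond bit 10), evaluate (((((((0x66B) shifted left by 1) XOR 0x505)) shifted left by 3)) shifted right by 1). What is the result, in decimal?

0x66B = 11001101011
→ shifted left by 1 (mod 2^11) → 10011010110 = 1238
0x505 = 10100000101
→ XOR → 00111010011 = 467
→ shifted left by 3 (mod 2^11) → 11010011000 = 1688
→ shifted right by 1 → 01101001100 = 844

844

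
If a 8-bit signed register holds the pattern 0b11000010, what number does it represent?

-62

pattern = 11000010 (MSB is 1 ⇒ negative)
Invert: 00111101, add 1 → 00111110 = 62, so the value is -62.
(Equivalently: 194 - 2^8 = 194 - 256 = -62.)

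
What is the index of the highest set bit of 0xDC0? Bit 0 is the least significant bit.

11

0xDC0 = 110111000000
The topmost 1 is at position 11 (since 2^11 = 2048 ≤ 3520 < 4096).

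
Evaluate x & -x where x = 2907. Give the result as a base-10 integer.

x = 101101011011 = 2907
-x (two's complement) = …010010100101
AND   = 000000000001 = 1
(x & -x isolates the lowest set bit of x.)

1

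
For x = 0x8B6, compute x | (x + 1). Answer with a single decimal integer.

x = 100010110110 = 2230
x + 1 = 100010110111
OR    = 100010110111 = 2231
(x | (x + 1) sets the lowest cleared bit.)

2231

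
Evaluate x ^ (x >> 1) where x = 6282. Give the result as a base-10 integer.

x = 1100010001010 = 6282
x>>1 = 0110001000101
XOR  = 1010011001111 = 5327
(x ^ (x >> 1) gives the standard binary-reflected Gray code of x.)

5327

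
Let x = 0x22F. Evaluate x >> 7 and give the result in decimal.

0x22F = 1000101111
shift right by 7 → 0000000100 = 4
(equivalently, floor(559 / 128))

4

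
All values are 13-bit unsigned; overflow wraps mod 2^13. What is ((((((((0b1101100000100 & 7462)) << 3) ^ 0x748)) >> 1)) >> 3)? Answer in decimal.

0b1101100000100 = 1101100000100
7462 = 1110100100110
→ & → 1100100000100 = 6404
→ << 3 (mod 2^13) → 0100000100000 = 2080
0x748 = 0011101001000
→ ^ → 0111101101000 = 3944
→ >> 1 → 0011110110100 = 1972
→ >> 3 → 0000011110110 = 246

246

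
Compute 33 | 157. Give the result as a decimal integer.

189

33 = 00100001
157 = 10011101
 OR → 10111101 = 189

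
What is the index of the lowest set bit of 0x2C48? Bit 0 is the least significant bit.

3

0x2C48 = 10110001001000
Trailing zeros: 3, so the lowest set bit is bit 3 (value 8).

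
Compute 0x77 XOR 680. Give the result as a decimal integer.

735

0x77 = 0001110111
680 = 1010101000
XOR → 1011011111 = 735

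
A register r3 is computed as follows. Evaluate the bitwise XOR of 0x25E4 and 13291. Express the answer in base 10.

0x25E4 = 10010111100100
13291 = 11001111101011
XOR → 01011000001111 = 5647

5647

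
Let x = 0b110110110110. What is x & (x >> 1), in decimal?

x = 110110110110 = 3510
x>>1 = 011011011011
AND  = 010010010010 = 1170
(x & (x >> 1) has a 1 wherever x has two consecutive 1 bits.)

1170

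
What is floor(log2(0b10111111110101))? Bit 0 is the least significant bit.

0b10111111110101 = 10111111110101
The topmost 1 is at position 13 (since 2^13 = 8192 ≤ 12277 < 16384).

13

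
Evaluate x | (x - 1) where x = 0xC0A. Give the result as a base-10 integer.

x = 110000001010 = 3082
x - 1 = 110000001001
OR    = 110000001011 = 3083
(x | (x - 1) sets all bits below the lowest set bit.)

3083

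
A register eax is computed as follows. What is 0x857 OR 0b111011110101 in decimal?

3831

0x857 = 100001010111
b = 111011110101
 OR → 111011110111 = 3831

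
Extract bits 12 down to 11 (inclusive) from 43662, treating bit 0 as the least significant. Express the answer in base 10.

v = 1010101010001110
Shift right by 11: 10101
Mask low 2 bits: 01 = 1

1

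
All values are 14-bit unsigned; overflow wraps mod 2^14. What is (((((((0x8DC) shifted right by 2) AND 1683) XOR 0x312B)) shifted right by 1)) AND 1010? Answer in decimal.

400

0x8DC = 00100011011100
→ shifted right by 2 → 00001000110111 = 567
1683 = 00011010010011
→ AND → 00001000010011 = 531
0x312B = 11000100101011
→ XOR → 11001100111000 = 13112
→ shifted right by 1 → 01100110011100 = 6556
1010 = 00001111110010
→ AND → 00000110010000 = 400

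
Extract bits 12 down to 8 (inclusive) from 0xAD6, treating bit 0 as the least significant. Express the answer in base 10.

10

v = 0101011010110
Shift right by 8: 01010
Mask low 5 bits: 01010 = 10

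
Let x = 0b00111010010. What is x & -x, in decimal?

x = 111010010 = 466
-x (two's complement) = …000101110
AND   = 000000010 = 2
(x & -x isolates the lowest set bit of x.)

2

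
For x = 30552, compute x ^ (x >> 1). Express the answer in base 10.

x = 111011101011000 = 30552
x>>1 = 011101110101100
XOR  = 100110011110100 = 19700
(x ^ (x >> 1) gives the standard binary-reflected Gray code of x.)

19700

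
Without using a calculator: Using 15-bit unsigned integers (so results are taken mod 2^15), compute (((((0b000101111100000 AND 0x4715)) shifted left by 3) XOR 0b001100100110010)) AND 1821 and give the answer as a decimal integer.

272

0b000101111100000 = 000101111100000
0x4715 = 100011100010101
→ AND → 000001100000000 = 768
→ shifted left by 3 (mod 2^15) → 001100000000000 = 6144
0b001100100110010 = 001100100110010
→ XOR → 000000100110010 = 306
1821 = 000011100011101
→ AND → 000000100010000 = 272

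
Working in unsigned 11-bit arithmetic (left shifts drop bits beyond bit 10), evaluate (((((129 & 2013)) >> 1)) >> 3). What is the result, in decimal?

129 = 00010000001
2013 = 11111011101
→ & → 00010000001 = 129
→ >> 1 → 00001000000 = 64
→ >> 3 → 00000001000 = 8

8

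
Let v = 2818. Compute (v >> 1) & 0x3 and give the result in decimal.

v = 101100000010
Shift right by 1: 10110000001
Mask low 2 bits: 01 = 1

1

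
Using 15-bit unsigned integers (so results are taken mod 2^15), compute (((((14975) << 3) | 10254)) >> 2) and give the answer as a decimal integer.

14975 = 011101001111111
→ << 3 (mod 2^15) → 101001111111000 = 21496
10254 = 010100000001110
→ | → 111101111111110 = 31742
→ >> 2 → 001111011111111 = 7935

7935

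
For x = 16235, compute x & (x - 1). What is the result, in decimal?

x = 11111101101011 = 16235
x - 1 = 11111101101010
AND   = 11111101101010 = 16234
(x & (x - 1) clears the lowest set bit of x.)

16234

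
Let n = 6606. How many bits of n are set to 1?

6606 = 1100111001110
Count the 1s: 1 + 1 + 1 + 1 + 1 + 1 + 1 + 1 = 8

8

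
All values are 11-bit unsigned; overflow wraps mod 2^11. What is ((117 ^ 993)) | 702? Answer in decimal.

958

117 = 00001110101
993 = 01111100001
→ ^ → 01110010100 = 916
702 = 01010111110
→ | → 01110111110 = 958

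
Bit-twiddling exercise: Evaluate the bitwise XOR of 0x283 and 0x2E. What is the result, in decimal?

0x283 = 1010000011
0x2E = 0000101110
XOR → 1010101101 = 685

685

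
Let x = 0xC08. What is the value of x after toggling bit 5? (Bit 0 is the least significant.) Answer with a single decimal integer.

x = 110000001000
bit 5 is currently 0; toggle it via x ^ (1 << 5) = x ^ 32
→ 110000101000 = 3112

3112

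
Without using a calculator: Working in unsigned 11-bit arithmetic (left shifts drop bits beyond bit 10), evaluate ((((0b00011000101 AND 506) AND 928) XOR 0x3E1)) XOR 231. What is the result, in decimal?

902

0b00011000101 = 00011000101
506 = 00111111010
→ AND → 00011000000 = 192
928 = 01110100000
→ AND → 00010000000 = 128
0x3E1 = 01111100001
→ XOR → 01101100001 = 865
231 = 00011100111
→ XOR → 01110000110 = 902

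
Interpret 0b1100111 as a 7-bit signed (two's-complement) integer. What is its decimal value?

-25

pattern = 1100111 (MSB is 1 ⇒ negative)
Invert: 0011000, add 1 → 0011001 = 25, so the value is -25.
(Equivalently: 103 - 2^7 = 103 - 128 = -25.)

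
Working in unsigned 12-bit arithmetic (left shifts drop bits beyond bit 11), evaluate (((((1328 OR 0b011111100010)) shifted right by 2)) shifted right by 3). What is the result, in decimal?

1328 = 010100110000
0b011111100010 = 011111100010
→ OR → 011111110010 = 2034
→ shifted right by 2 → 000111111100 = 508
→ shifted right by 3 → 000000111111 = 63

63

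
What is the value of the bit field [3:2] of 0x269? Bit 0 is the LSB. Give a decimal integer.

v = 1001101001
Shift right by 2: 10011010
Mask low 2 bits: 10 = 2

2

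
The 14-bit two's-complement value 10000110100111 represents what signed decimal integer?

pattern = 10000110100111 (MSB is 1 ⇒ negative)
Invert: 01111001011000, add 1 → 01111001011001 = 7769, so the value is -7769.
(Equivalently: 8615 - 2^14 = 8615 - 16384 = -7769.)

-7769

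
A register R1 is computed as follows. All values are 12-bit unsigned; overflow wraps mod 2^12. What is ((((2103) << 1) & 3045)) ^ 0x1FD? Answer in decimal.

2103 = 100000110111
→ << 1 (mod 2^12) → 000001101110 = 110
3045 = 101111100101
→ & → 000001100100 = 100
0x1FD = 000111111101
→ ^ → 000110011001 = 409

409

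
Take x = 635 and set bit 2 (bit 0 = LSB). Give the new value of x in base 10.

639

x = 001001111011
bit 2 is currently 0; set it via x | (1 << 2) = x | 4
→ 001001111111 = 639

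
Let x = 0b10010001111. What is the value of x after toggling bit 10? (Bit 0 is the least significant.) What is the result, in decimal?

143

x = 10010001111
bit 10 is currently 1; toggle it via x ^ (1 << 10) = x ^ 1024
→ 00010001111 = 143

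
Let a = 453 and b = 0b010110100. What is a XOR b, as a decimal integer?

453 = 111000101
b = 010110100
XOR → 101110001 = 369

369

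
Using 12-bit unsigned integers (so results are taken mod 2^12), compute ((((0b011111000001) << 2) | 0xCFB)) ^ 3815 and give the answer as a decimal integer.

280

0b011111000001 = 011111000001
→ << 2 (mod 2^12) → 111100000100 = 3844
0xCFB = 110011111011
→ | → 111111111111 = 4095
3815 = 111011100111
→ ^ → 000100011000 = 280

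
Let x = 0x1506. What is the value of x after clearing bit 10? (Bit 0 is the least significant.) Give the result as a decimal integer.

4358

x = 1010100000110
bit 10 is currently 1; clear it via x & ~(1 << 10) = x & ~1024
→ 1000100000110 = 4358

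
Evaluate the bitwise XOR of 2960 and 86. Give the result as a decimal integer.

2960 = 101110010000
86 = 000001010110
XOR → 101111000110 = 3014

3014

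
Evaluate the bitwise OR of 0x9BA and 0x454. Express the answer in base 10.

3582

0x9BA = 100110111010
0x454 = 010001010100
 OR → 110111111110 = 3582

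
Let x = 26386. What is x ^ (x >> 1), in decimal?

x = 110011100010010 = 26386
x>>1 = 011001110001001
XOR  = 101010010011011 = 21659
(x ^ (x >> 1) gives the standard binary-reflected Gray code of x.)

21659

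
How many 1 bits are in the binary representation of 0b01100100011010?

6

n = 1100100011010
Count the 1s: 1 + 1 + 1 + 1 + 1 + 1 = 6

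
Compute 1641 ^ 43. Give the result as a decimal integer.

1641 = 11001101001
43 = 00000101011
XOR → 11001000010 = 1602

1602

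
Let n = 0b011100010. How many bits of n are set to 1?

n = 11100010
Count the 1s: 1 + 1 + 1 + 1 = 4

4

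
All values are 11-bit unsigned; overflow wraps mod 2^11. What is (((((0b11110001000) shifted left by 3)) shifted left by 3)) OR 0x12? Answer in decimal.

0b11110001000 = 11110001000
→ shifted left by 3 (mod 2^11) → 10001000000 = 1088
→ shifted left by 3 (mod 2^11) → 01000000000 = 512
0x12 = 00000010010
→ OR → 01000010010 = 530

530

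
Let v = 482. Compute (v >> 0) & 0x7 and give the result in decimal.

2

v = 111100010
Shift right by 0: 111100010
Mask low 3 bits: 010 = 2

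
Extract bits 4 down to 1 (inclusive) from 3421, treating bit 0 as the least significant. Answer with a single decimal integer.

14

v = 110101011101
Shift right by 1: 11010101110
Mask low 4 bits: 1110 = 14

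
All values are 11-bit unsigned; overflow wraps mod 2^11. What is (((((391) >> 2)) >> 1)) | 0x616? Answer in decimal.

1590

391 = 00110000111
→ >> 2 → 00001100001 = 97
→ >> 1 → 00000110000 = 48
0x616 = 11000010110
→ | → 11000110110 = 1590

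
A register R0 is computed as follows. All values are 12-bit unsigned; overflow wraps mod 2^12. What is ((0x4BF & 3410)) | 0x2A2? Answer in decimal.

0x4BF = 010010111111
3410 = 110101010010
→ & → 010000010010 = 1042
0x2A2 = 001010100010
→ | → 011010110010 = 1714

1714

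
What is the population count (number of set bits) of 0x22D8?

0x22D8 = 10001011011000
Count the 1s: 1 + 1 + 1 + 1 + 1 + 1 = 6

6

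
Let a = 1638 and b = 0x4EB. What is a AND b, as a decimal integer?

1638 = 11001100110
0x4EB = 10011101011
AND → 10001100010 = 1122

1122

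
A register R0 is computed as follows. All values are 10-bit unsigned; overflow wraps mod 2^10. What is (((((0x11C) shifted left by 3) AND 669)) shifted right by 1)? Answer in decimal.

0x11C = 0100011100
→ shifted left by 3 (mod 2^10) → 0011100000 = 224
669 = 1010011101
→ AND → 0010000000 = 128
→ shifted right by 1 → 0001000000 = 64

64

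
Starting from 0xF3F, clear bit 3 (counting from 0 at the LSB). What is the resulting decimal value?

3895

x = 111100111111
bit 3 is currently 1; clear it via x & ~(1 << 3) = x & ~8
→ 111100110111 = 3895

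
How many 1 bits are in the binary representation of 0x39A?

6

0x39A = 1110011010
Count the 1s: 1 + 1 + 1 + 1 + 1 + 1 = 6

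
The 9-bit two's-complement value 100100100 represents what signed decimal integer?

-220

pattern = 100100100 (MSB is 1 ⇒ negative)
Invert: 011011011, add 1 → 011011100 = 220, so the value is -220.
(Equivalently: 292 - 2^9 = 292 - 512 = -220.)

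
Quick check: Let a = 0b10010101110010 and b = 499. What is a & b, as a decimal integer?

370

a = 10010101110010
499 = 00000111110011
AND → 00000101110010 = 370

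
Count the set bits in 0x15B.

0x15B = 101011011
Count the 1s: 1 + 1 + 1 + 1 + 1 + 1 = 6

6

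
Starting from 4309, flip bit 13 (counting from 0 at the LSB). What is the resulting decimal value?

12501

x = 01000011010101
bit 13 is currently 0; toggle it via x ^ (1 << 13) = x ^ 8192
→ 11000011010101 = 12501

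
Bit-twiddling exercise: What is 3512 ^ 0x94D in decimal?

3512 = 110110111000
0x94D = 100101001101
XOR → 010011110101 = 1269

1269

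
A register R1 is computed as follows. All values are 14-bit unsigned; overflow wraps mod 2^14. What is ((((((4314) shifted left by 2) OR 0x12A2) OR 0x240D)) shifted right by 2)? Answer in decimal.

3579

4314 = 01000011011010
→ shifted left by 2 (mod 2^14) → 00001101101000 = 872
0x12A2 = 01001010100010
→ OR → 01001111101010 = 5098
0x240D = 10010000001101
→ OR → 11011111101111 = 14319
→ shifted right by 2 → 00110111111011 = 3579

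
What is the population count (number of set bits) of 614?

5

614 = 1001100110
Count the 1s: 1 + 1 + 1 + 1 + 1 = 5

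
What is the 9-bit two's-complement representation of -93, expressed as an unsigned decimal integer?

93 in 9 bits: 001011101
Invert: 110100010
Add 1:  110100011 = 419
(Check: 2^9 - 93 = 512 - 93 = 419.)

419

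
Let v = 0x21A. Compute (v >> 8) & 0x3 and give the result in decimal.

2

v = 01000011010
Shift right by 8: 010
Mask low 2 bits: 10 = 2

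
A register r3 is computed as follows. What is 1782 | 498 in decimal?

2038

1782 = 11011110110
498 = 00111110010
 OR → 11111110110 = 2038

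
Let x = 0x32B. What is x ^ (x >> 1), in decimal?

x = 1100101011 = 811
x>>1 = 0110010101
XOR  = 1010111110 = 702
(x ^ (x >> 1) gives the standard binary-reflected Gray code of x.)

702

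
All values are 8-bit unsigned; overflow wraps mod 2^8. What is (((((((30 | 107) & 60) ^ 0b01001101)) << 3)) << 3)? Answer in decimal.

64

30 = 00011110
107 = 01101011
→ | → 01111111 = 127
60 = 00111100
→ & → 00111100 = 60
0b01001101 = 01001101
→ ^ → 01110001 = 113
→ << 3 (mod 2^8) → 10001000 = 136
→ << 3 (mod 2^8) → 01000000 = 64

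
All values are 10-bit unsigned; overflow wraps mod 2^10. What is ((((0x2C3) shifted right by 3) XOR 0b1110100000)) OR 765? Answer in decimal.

0x2C3 = 1011000011
→ shifted right by 3 → 0001011000 = 88
0b1110100000 = 1110100000
→ XOR → 1111111000 = 1016
765 = 1011111101
→ OR → 1111111101 = 1021

1021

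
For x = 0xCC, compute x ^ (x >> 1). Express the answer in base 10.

170

x = 11001100 = 204
x>>1 = 01100110
XOR  = 10101010 = 170
(x ^ (x >> 1) gives the standard binary-reflected Gray code of x.)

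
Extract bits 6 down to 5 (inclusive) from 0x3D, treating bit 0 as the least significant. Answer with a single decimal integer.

1

v = 00111101
Shift right by 5: 001
Mask low 2 bits: 01 = 1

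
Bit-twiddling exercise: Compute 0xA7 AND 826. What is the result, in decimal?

34

0xA7 = 0010100111
826 = 1100111010
AND → 0000100010 = 34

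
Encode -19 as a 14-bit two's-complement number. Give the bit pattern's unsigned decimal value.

16365

19 in 14 bits: 00000000010011
Invert: 11111111101100
Add 1:  11111111101101 = 16365
(Check: 2^14 - 19 = 16384 - 19 = 16365.)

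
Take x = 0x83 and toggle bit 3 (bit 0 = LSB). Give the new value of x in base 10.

139

x = 10000011
bit 3 is currently 0; toggle it via x ^ (1 << 3) = x ^ 8
→ 10001011 = 139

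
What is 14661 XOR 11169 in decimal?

14661 = 11100101000101
11169 = 10101110100001
XOR → 01001011100100 = 4836

4836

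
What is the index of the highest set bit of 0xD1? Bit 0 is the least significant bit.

7

0xD1 = 11010001
The topmost 1 is at position 7 (since 2^7 = 128 ≤ 209 < 256).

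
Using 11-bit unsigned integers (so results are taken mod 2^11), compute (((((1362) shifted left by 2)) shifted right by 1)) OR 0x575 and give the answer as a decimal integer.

2037

1362 = 10101010010
→ shifted left by 2 (mod 2^11) → 10101001000 = 1352
→ shifted right by 1 → 01010100100 = 676
0x575 = 10101110101
→ OR → 11111110101 = 2037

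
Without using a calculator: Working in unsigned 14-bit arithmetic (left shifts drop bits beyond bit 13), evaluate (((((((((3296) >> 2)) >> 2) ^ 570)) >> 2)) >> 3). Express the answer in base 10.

3296 = 00110011100000
→ >> 2 → 00001100111000 = 824
→ >> 2 → 00000011001110 = 206
570 = 00001000111010
→ ^ → 00001011110100 = 756
→ >> 2 → 00000010111101 = 189
→ >> 3 → 00000000010111 = 23

23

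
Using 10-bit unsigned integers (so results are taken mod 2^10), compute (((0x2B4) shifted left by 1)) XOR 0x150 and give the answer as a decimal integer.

0x2B4 = 1010110100
→ shifted left by 1 (mod 2^10) → 0101101000 = 360
0x150 = 0101010000
→ XOR → 0000111000 = 56

56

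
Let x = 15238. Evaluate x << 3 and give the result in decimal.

121904

15238 = 00011101110000110
shift left by 3 → 11101110000110000 = 121904
(equivalently, 15238 × 2^3 = 15238 × 8)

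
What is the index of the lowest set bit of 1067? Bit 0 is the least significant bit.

0

1067 = 10000101011
Trailing zeros: 0, so the lowest set bit is bit 0 (value 1).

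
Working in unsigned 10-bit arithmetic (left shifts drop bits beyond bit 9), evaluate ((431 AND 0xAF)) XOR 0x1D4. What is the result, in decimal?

379

431 = 0110101111
0xAF = 0010101111
→ AND → 0010101111 = 175
0x1D4 = 0111010100
→ XOR → 0101111011 = 379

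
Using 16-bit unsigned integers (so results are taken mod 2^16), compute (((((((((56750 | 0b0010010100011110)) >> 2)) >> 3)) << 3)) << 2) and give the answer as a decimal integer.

64928

56750 = 1101110110101110
0b0010010100011110 = 0010010100011110
→ | → 1111110110111110 = 64958
→ >> 2 → 0011111101101111 = 16239
→ >> 3 → 0000011111101101 = 2029
→ << 3 (mod 2^16) → 0011111101101000 = 16232
→ << 2 (mod 2^16) → 1111110110100000 = 64928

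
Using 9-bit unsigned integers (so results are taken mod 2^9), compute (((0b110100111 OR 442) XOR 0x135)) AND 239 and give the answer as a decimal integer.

138

0b110100111 = 110100111
442 = 110111010
→ OR → 110111111 = 447
0x135 = 100110101
→ XOR → 010001010 = 138
239 = 011101111
→ AND → 010001010 = 138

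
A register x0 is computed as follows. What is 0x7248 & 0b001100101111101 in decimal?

0x7248 = 111001001001000
b = 001100101111101
AND → 001000001001000 = 4168

4168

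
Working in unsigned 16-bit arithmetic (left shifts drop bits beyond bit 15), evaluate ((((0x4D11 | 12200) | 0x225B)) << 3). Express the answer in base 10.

32728

0x4D11 = 0100110100010001
12200 = 0010111110101000
→ | → 0110111110111001 = 28601
0x225B = 0010001001011011
→ | → 0110111111111011 = 28667
→ << 3 (mod 2^16) → 0111111111011000 = 32728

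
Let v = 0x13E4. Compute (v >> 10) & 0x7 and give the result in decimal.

4

v = 1001111100100
Shift right by 10: 100
Mask low 3 bits: 100 = 4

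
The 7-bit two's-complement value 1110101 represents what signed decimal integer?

pattern = 1110101 (MSB is 1 ⇒ negative)
Invert: 0001010, add 1 → 0001011 = 11, so the value is -11.
(Equivalently: 117 - 2^7 = 117 - 128 = -11.)

-11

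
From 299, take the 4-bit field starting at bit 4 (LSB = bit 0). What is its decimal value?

v = 100101011
Shift right by 4: 10010
Mask low 4 bits: 0010 = 2

2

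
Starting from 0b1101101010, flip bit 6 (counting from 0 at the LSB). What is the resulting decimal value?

810

x = 1101101010
bit 6 is currently 1; toggle it via x ^ (1 << 6) = x ^ 64
→ 1100101010 = 810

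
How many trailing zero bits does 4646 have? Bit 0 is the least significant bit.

1

4646 = 1001000100110
Trailing zeros: 1, so the lowest set bit is bit 1 (value 2).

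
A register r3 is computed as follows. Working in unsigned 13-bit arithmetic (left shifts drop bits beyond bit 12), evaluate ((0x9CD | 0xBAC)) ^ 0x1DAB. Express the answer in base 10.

0x9CD = 0100111001101
0xBAC = 0101110101100
→ | → 0101111101101 = 3053
0x1DAB = 1110110101011
→ ^ → 1011001000110 = 5702

5702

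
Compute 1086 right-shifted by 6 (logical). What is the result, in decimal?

16

1086 = 10000111110
shift right by 6 → 00000010000 = 16
(equivalently, floor(1086 / 64))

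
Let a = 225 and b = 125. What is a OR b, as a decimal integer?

225 = 11100001
125 = 01111101
 OR → 11111101 = 253

253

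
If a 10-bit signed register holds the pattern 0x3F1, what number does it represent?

pattern = 1111110001 (MSB is 1 ⇒ negative)
Invert: 0000001110, add 1 → 0000001111 = 15, so the value is -15.
(Equivalently: 1009 - 2^10 = 1009 - 1024 = -15.)

-15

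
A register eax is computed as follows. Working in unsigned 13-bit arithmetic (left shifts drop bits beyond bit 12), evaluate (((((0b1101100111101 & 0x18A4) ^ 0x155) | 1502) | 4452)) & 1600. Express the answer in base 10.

1088

0b1101100111101 = 1101100111101
0x18A4 = 1100010100100
→ & → 1100000100100 = 6180
0x155 = 0000101010101
→ ^ → 1100101110001 = 6513
1502 = 0010111011110
→ | → 1110111111111 = 7679
4452 = 1000101100100
→ | → 1110111111111 = 7679
1600 = 0011001000000
→ & → 0010001000000 = 1088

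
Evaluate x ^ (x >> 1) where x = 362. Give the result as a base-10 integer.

479

x = 101101010 = 362
x>>1 = 010110101
XOR  = 111011111 = 479
(x ^ (x >> 1) gives the standard binary-reflected Gray code of x.)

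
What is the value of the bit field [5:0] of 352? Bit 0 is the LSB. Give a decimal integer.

32

v = 0101100000
Shift right by 0: 0101100000
Mask low 6 bits: 100000 = 32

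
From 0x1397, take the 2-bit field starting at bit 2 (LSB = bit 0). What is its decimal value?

v = 1001110010111
Shift right by 2: 10011100101
Mask low 2 bits: 01 = 1

1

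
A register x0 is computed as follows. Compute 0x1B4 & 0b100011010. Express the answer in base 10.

272

0x1B4 = 110110100
b = 100011010
AND → 100010000 = 272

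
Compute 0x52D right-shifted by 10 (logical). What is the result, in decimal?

1

0x52D = 10100101101
shift right by 10 → 00000000001 = 1
(equivalently, floor(1325 / 1024))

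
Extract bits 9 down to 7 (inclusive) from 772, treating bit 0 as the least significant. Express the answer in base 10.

6

v = 01100000100
Shift right by 7: 0110
Mask low 3 bits: 110 = 6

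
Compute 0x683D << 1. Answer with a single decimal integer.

53370

0x683D = 0110100000111101
shift left by 1 → 1101000001111010 = 53370
(equivalently, 26685 × 2^1 = 26685 × 2)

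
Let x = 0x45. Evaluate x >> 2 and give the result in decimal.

0x45 = 1000101
shift right by 2 → 0010001 = 17
(equivalently, floor(69 / 4))

17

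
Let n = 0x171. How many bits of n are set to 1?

0x171 = 101110001
Count the 1s: 1 + 1 + 1 + 1 + 1 = 5

5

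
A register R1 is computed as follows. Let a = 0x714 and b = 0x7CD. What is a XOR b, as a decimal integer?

217

0x714 = 11100010100
0x7CD = 11111001101
XOR → 00011011001 = 217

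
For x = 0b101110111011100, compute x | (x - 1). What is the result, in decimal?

x = 101110111011100 = 24028
x - 1 = 101110111011011
OR    = 101110111011111 = 24031
(x | (x - 1) sets all bits below the lowest set bit.)

24031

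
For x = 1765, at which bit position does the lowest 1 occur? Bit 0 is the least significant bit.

0

1765 = 11011100101
Trailing zeros: 0, so the lowest set bit is bit 0 (value 1).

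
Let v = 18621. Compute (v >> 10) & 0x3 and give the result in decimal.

2

v = 0100100010111101
Shift right by 10: 010010
Mask low 2 bits: 10 = 2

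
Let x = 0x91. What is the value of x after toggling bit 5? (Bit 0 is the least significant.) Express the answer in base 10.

x = 010010001
bit 5 is currently 0; toggle it via x ^ (1 << 5) = x ^ 32
→ 010110001 = 177

177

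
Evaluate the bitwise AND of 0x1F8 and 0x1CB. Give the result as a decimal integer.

456

0x1F8 = 111111000
0x1CB = 111001011
AND → 111001000 = 456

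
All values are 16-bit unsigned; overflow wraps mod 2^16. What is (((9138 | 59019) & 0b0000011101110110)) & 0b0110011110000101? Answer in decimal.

1792

9138 = 0010001110110010
59019 = 1110011010001011
→ | → 1110011110111011 = 59323
0b0000011101110110 = 0000011101110110
→ & → 0000011100110010 = 1842
0b0110011110000101 = 0110011110000101
→ & → 0000011100000000 = 1792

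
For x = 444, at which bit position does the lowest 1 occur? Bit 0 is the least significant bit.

444 = 110111100
Trailing zeros: 2, so the lowest set bit is bit 2 (value 4).

2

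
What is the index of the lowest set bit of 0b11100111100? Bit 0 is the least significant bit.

2

0b11100111100 = 11100111100
Trailing zeros: 2, so the lowest set bit is bit 2 (value 4).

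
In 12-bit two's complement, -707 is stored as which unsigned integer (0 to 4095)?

3389

707 in 12 bits: 001011000011
Invert: 110100111100
Add 1:  110100111101 = 3389
(Check: 2^12 - 707 = 4096 - 707 = 3389.)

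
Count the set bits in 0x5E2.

6

0x5E2 = 10111100010
Count the 1s: 1 + 1 + 1 + 1 + 1 + 1 = 6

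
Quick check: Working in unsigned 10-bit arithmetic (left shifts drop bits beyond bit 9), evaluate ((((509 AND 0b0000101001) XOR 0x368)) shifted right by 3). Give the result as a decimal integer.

104

509 = 0111111101
0b0000101001 = 0000101001
→ AND → 0000101001 = 41
0x368 = 1101101000
→ XOR → 1101000001 = 833
→ shifted right by 3 → 0001101000 = 104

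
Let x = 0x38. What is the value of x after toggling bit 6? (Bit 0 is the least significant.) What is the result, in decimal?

120

x = 0000000111000
bit 6 is currently 0; toggle it via x ^ (1 << 6) = x ^ 64
→ 0000001111000 = 120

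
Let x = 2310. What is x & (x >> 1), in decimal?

x = 100100000110 = 2310
x>>1 = 010010000011
AND  = 000000000010 = 2
(x & (x >> 1) has a 1 wherever x has two consecutive 1 bits.)

2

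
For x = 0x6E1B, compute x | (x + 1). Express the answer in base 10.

x = 110111000011011 = 28187
x + 1 = 110111000011100
OR    = 110111000011111 = 28191
(x | (x + 1) sets the lowest cleared bit.)

28191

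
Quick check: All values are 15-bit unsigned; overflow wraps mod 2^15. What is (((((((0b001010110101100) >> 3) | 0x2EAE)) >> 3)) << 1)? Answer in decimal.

0b001010110101100 = 001010110101100
→ >> 3 → 000001010110101 = 693
0x2EAE = 010111010101110
→ | → 010111010111111 = 11967
→ >> 3 → 000010111010111 = 1495
→ << 1 (mod 2^15) → 000101110101110 = 2990

2990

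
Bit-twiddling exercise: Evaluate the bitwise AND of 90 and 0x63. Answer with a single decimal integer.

66

90 = 1011010
0x63 = 1100011
AND → 1000010 = 66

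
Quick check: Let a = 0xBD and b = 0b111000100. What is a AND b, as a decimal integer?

0xBD = 010111101
b = 111000100
AND → 010000100 = 132

132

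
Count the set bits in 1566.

6

1566 = 11000011110
Count the 1s: 1 + 1 + 1 + 1 + 1 + 1 = 6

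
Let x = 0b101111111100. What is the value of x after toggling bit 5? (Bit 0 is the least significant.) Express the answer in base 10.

x = 101111111100
bit 5 is currently 1; toggle it via x ^ (1 << 5) = x ^ 32
→ 101111011100 = 3036

3036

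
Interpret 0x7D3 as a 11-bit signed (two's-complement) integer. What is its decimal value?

pattern = 11111010011 (MSB is 1 ⇒ negative)
Invert: 00000101100, add 1 → 00000101101 = 45, so the value is -45.
(Equivalently: 2003 - 2^11 = 2003 - 2048 = -45.)

-45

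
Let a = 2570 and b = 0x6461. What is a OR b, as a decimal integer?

2570 = 000101000001010
0x6461 = 110010001100001
 OR → 110111001101011 = 28267

28267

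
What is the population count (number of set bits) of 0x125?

4

0x125 = 100100101
Count the 1s: 1 + 1 + 1 + 1 = 4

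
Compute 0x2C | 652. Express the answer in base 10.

0x2C = 0000101100
652 = 1010001100
 OR → 1010101100 = 684

684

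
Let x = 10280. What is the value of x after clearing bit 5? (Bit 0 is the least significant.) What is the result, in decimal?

10248

x = 10100000101000
bit 5 is currently 1; clear it via x & ~(1 << 5) = x & ~32
→ 10100000001000 = 10248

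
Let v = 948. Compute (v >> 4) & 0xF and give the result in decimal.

11

v = 01110110100
Shift right by 4: 0111011
Mask low 4 bits: 1011 = 11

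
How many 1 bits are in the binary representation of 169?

4

169 = 10101001
Count the 1s: 1 + 1 + 1 + 1 = 4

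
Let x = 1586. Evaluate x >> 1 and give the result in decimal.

793

1586 = 11000110010
shift right by 1 → 01100011001 = 793
(equivalently, floor(1586 / 2))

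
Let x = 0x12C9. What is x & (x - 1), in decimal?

x = 1001011001001 = 4809
x - 1 = 1001011001000
AND   = 1001011001000 = 4808
(x & (x - 1) clears the lowest set bit of x.)

4808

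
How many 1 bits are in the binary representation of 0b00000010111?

4

n = 10111
Count the 1s: 1 + 1 + 1 + 1 = 4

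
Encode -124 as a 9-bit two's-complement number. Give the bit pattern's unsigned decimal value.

388

124 in 9 bits: 001111100
Invert: 110000011
Add 1:  110000100 = 388
(Check: 2^9 - 124 = 512 - 124 = 388.)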